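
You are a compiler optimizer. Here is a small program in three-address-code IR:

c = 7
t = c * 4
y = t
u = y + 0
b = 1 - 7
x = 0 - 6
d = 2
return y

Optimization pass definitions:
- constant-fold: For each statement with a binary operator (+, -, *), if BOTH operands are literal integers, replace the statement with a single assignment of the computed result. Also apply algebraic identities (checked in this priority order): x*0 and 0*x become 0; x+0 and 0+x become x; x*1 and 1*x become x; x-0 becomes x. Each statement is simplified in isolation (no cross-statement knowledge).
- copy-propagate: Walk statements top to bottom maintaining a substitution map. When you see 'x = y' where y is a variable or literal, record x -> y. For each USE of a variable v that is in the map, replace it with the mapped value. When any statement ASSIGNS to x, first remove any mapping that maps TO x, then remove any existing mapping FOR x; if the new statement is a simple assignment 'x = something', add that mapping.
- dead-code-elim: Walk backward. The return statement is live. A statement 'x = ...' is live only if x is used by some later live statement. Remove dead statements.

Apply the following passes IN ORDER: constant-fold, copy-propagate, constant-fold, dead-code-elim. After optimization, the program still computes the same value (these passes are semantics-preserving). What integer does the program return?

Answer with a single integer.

Initial IR:
  c = 7
  t = c * 4
  y = t
  u = y + 0
  b = 1 - 7
  x = 0 - 6
  d = 2
  return y
After constant-fold (8 stmts):
  c = 7
  t = c * 4
  y = t
  u = y
  b = -6
  x = -6
  d = 2
  return y
After copy-propagate (8 stmts):
  c = 7
  t = 7 * 4
  y = t
  u = t
  b = -6
  x = -6
  d = 2
  return t
After constant-fold (8 stmts):
  c = 7
  t = 28
  y = t
  u = t
  b = -6
  x = -6
  d = 2
  return t
After dead-code-elim (2 stmts):
  t = 28
  return t
Evaluate:
  c = 7  =>  c = 7
  t = c * 4  =>  t = 28
  y = t  =>  y = 28
  u = y + 0  =>  u = 28
  b = 1 - 7  =>  b = -6
  x = 0 - 6  =>  x = -6
  d = 2  =>  d = 2
  return y = 28

Answer: 28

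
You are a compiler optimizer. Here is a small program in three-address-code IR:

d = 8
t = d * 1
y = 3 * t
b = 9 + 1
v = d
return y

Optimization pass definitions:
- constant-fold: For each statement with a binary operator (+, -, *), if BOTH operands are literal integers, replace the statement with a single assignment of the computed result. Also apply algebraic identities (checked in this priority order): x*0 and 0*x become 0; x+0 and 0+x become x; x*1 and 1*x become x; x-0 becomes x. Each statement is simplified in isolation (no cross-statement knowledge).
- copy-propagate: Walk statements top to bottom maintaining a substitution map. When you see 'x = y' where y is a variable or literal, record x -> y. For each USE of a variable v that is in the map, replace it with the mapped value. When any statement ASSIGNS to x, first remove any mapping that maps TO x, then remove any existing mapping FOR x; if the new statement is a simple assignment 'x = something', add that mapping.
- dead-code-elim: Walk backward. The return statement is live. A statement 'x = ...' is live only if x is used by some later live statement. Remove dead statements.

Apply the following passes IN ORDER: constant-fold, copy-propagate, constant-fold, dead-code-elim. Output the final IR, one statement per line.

Initial IR:
  d = 8
  t = d * 1
  y = 3 * t
  b = 9 + 1
  v = d
  return y
After constant-fold (6 stmts):
  d = 8
  t = d
  y = 3 * t
  b = 10
  v = d
  return y
After copy-propagate (6 stmts):
  d = 8
  t = 8
  y = 3 * 8
  b = 10
  v = 8
  return y
After constant-fold (6 stmts):
  d = 8
  t = 8
  y = 24
  b = 10
  v = 8
  return y
After dead-code-elim (2 stmts):
  y = 24
  return y

Answer: y = 24
return y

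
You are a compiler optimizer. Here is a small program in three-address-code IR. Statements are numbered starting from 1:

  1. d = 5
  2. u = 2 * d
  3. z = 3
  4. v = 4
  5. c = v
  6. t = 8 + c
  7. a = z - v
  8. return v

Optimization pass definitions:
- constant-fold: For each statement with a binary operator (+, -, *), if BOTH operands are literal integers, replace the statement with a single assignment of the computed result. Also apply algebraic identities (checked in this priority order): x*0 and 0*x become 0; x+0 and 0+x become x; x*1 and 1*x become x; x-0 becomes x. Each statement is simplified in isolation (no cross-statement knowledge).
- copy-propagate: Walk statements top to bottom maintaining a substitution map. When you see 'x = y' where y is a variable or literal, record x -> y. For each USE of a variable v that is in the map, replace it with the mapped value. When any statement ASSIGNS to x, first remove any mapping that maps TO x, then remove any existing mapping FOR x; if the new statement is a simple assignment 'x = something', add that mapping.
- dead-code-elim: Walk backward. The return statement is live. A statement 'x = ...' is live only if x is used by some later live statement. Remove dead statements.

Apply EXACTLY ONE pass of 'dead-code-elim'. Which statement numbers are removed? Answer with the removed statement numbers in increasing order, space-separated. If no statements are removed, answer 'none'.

Answer: 1 2 3 5 6 7

Derivation:
Backward liveness scan:
Stmt 1 'd = 5': DEAD (d not in live set [])
Stmt 2 'u = 2 * d': DEAD (u not in live set [])
Stmt 3 'z = 3': DEAD (z not in live set [])
Stmt 4 'v = 4': KEEP (v is live); live-in = []
Stmt 5 'c = v': DEAD (c not in live set ['v'])
Stmt 6 't = 8 + c': DEAD (t not in live set ['v'])
Stmt 7 'a = z - v': DEAD (a not in live set ['v'])
Stmt 8 'return v': KEEP (return); live-in = ['v']
Removed statement numbers: [1, 2, 3, 5, 6, 7]
Surviving IR:
  v = 4
  return v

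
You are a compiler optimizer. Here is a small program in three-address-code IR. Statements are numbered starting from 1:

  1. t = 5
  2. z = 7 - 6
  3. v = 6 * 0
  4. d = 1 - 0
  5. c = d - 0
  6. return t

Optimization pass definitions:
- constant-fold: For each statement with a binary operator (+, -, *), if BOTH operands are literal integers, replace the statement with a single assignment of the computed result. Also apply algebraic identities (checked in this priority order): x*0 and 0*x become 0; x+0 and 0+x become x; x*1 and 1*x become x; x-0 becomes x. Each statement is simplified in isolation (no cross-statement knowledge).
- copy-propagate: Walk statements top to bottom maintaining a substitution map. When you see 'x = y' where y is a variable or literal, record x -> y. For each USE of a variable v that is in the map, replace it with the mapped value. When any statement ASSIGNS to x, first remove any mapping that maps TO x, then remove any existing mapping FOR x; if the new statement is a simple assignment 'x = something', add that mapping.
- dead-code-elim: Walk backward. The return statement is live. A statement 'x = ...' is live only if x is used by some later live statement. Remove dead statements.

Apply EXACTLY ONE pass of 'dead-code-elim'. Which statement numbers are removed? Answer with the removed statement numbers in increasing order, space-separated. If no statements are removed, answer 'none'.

Backward liveness scan:
Stmt 1 't = 5': KEEP (t is live); live-in = []
Stmt 2 'z = 7 - 6': DEAD (z not in live set ['t'])
Stmt 3 'v = 6 * 0': DEAD (v not in live set ['t'])
Stmt 4 'd = 1 - 0': DEAD (d not in live set ['t'])
Stmt 5 'c = d - 0': DEAD (c not in live set ['t'])
Stmt 6 'return t': KEEP (return); live-in = ['t']
Removed statement numbers: [2, 3, 4, 5]
Surviving IR:
  t = 5
  return t

Answer: 2 3 4 5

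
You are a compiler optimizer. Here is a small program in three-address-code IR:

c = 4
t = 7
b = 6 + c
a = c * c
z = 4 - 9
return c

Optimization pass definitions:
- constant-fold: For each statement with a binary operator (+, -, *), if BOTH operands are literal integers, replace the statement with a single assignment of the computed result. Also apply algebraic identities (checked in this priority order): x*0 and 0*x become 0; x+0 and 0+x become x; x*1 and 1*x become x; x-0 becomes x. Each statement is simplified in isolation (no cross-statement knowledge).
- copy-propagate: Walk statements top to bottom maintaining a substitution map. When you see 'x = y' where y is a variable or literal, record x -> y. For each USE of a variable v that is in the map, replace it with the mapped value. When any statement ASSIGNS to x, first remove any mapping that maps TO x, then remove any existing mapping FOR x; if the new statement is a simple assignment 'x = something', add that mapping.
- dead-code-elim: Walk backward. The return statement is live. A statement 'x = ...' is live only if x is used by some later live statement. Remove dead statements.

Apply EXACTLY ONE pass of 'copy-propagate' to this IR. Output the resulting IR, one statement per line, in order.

Applying copy-propagate statement-by-statement:
  [1] c = 4  (unchanged)
  [2] t = 7  (unchanged)
  [3] b = 6 + c  -> b = 6 + 4
  [4] a = c * c  -> a = 4 * 4
  [5] z = 4 - 9  (unchanged)
  [6] return c  -> return 4
Result (6 stmts):
  c = 4
  t = 7
  b = 6 + 4
  a = 4 * 4
  z = 4 - 9
  return 4

Answer: c = 4
t = 7
b = 6 + 4
a = 4 * 4
z = 4 - 9
return 4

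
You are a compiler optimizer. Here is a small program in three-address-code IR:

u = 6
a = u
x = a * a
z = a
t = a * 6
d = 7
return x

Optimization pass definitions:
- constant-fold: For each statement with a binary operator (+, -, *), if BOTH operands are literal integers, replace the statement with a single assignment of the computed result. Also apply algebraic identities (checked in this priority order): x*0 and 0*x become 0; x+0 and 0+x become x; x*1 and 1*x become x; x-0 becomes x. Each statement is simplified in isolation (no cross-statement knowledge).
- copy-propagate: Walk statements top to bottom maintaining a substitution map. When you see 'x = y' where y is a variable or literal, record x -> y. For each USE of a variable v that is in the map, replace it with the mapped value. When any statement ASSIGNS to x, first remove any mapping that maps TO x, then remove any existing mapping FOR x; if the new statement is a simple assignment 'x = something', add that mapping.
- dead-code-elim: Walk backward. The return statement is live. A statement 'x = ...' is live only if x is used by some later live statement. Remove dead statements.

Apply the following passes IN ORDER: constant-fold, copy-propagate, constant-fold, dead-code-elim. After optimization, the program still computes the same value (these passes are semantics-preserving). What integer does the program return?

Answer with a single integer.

Answer: 36

Derivation:
Initial IR:
  u = 6
  a = u
  x = a * a
  z = a
  t = a * 6
  d = 7
  return x
After constant-fold (7 stmts):
  u = 6
  a = u
  x = a * a
  z = a
  t = a * 6
  d = 7
  return x
After copy-propagate (7 stmts):
  u = 6
  a = 6
  x = 6 * 6
  z = 6
  t = 6 * 6
  d = 7
  return x
After constant-fold (7 stmts):
  u = 6
  a = 6
  x = 36
  z = 6
  t = 36
  d = 7
  return x
After dead-code-elim (2 stmts):
  x = 36
  return x
Evaluate:
  u = 6  =>  u = 6
  a = u  =>  a = 6
  x = a * a  =>  x = 36
  z = a  =>  z = 6
  t = a * 6  =>  t = 36
  d = 7  =>  d = 7
  return x = 36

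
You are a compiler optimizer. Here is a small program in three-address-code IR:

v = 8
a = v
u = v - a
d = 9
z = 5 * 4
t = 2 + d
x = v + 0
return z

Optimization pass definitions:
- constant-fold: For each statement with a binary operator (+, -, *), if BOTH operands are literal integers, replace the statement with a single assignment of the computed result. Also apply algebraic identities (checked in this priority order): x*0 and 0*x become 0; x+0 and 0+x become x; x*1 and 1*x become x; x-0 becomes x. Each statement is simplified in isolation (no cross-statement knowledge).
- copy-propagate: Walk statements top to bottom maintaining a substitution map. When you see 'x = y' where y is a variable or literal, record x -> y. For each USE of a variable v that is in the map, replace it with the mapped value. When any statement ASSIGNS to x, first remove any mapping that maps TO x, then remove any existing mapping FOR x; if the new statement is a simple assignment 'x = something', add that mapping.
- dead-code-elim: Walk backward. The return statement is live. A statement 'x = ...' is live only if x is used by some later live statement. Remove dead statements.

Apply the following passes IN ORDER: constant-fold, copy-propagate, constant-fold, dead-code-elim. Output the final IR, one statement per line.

Answer: return 20

Derivation:
Initial IR:
  v = 8
  a = v
  u = v - a
  d = 9
  z = 5 * 4
  t = 2 + d
  x = v + 0
  return z
After constant-fold (8 stmts):
  v = 8
  a = v
  u = v - a
  d = 9
  z = 20
  t = 2 + d
  x = v
  return z
After copy-propagate (8 stmts):
  v = 8
  a = 8
  u = 8 - 8
  d = 9
  z = 20
  t = 2 + 9
  x = 8
  return 20
After constant-fold (8 stmts):
  v = 8
  a = 8
  u = 0
  d = 9
  z = 20
  t = 11
  x = 8
  return 20
After dead-code-elim (1 stmts):
  return 20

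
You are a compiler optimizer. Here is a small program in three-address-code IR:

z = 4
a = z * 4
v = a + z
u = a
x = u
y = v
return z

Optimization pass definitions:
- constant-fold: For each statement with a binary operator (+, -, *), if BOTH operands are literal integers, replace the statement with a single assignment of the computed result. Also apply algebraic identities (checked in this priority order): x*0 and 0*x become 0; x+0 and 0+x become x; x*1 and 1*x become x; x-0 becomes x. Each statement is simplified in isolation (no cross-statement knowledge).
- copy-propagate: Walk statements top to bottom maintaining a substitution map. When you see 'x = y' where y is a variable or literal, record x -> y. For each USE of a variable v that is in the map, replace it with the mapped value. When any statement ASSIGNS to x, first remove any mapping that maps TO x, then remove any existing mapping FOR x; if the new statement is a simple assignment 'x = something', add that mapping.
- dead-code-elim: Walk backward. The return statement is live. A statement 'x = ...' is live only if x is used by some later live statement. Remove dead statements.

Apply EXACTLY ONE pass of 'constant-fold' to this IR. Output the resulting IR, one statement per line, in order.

Applying constant-fold statement-by-statement:
  [1] z = 4  (unchanged)
  [2] a = z * 4  (unchanged)
  [3] v = a + z  (unchanged)
  [4] u = a  (unchanged)
  [5] x = u  (unchanged)
  [6] y = v  (unchanged)
  [7] return z  (unchanged)
Result (7 stmts):
  z = 4
  a = z * 4
  v = a + z
  u = a
  x = u
  y = v
  return z

Answer: z = 4
a = z * 4
v = a + z
u = a
x = u
y = v
return z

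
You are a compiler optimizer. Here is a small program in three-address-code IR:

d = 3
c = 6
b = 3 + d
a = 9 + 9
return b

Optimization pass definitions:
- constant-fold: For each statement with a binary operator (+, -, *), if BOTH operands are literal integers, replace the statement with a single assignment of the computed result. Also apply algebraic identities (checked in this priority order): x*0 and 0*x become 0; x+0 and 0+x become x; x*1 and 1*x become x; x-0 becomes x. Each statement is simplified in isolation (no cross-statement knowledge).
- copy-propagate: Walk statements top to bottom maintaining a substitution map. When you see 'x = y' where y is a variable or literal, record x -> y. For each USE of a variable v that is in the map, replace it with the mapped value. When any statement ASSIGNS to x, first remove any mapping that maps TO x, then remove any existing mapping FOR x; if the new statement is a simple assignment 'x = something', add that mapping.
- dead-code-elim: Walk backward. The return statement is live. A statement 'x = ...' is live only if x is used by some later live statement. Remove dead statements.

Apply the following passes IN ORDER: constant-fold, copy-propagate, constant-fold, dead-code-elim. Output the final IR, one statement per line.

Initial IR:
  d = 3
  c = 6
  b = 3 + d
  a = 9 + 9
  return b
After constant-fold (5 stmts):
  d = 3
  c = 6
  b = 3 + d
  a = 18
  return b
After copy-propagate (5 stmts):
  d = 3
  c = 6
  b = 3 + 3
  a = 18
  return b
After constant-fold (5 stmts):
  d = 3
  c = 6
  b = 6
  a = 18
  return b
After dead-code-elim (2 stmts):
  b = 6
  return b

Answer: b = 6
return b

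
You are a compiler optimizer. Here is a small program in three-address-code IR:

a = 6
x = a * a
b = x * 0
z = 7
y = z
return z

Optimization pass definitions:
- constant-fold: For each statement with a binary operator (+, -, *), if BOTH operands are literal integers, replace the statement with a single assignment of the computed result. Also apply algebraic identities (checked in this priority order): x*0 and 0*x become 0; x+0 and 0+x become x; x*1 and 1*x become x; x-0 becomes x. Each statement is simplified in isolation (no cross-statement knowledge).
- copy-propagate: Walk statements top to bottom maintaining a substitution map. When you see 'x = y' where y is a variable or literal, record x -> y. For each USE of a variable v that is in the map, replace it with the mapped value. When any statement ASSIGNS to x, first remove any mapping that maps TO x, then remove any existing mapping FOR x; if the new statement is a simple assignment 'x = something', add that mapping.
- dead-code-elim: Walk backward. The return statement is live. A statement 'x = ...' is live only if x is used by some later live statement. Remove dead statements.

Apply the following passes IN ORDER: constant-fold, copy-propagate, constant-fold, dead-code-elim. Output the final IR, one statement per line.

Answer: return 7

Derivation:
Initial IR:
  a = 6
  x = a * a
  b = x * 0
  z = 7
  y = z
  return z
After constant-fold (6 stmts):
  a = 6
  x = a * a
  b = 0
  z = 7
  y = z
  return z
After copy-propagate (6 stmts):
  a = 6
  x = 6 * 6
  b = 0
  z = 7
  y = 7
  return 7
After constant-fold (6 stmts):
  a = 6
  x = 36
  b = 0
  z = 7
  y = 7
  return 7
After dead-code-elim (1 stmts):
  return 7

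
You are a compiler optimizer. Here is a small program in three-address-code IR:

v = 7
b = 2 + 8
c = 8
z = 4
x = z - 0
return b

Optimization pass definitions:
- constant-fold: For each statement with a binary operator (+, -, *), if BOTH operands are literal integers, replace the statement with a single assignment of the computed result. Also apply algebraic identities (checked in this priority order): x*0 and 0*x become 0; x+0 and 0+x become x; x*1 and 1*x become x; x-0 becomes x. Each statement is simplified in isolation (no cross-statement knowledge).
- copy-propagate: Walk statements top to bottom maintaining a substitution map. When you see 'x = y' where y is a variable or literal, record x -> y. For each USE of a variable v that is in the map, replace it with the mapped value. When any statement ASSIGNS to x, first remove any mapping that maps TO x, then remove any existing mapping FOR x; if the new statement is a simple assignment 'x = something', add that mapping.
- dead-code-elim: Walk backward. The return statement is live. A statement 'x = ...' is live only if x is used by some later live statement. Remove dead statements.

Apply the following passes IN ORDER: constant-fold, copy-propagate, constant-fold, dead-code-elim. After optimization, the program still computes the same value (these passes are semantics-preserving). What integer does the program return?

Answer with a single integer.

Answer: 10

Derivation:
Initial IR:
  v = 7
  b = 2 + 8
  c = 8
  z = 4
  x = z - 0
  return b
After constant-fold (6 stmts):
  v = 7
  b = 10
  c = 8
  z = 4
  x = z
  return b
After copy-propagate (6 stmts):
  v = 7
  b = 10
  c = 8
  z = 4
  x = 4
  return 10
After constant-fold (6 stmts):
  v = 7
  b = 10
  c = 8
  z = 4
  x = 4
  return 10
After dead-code-elim (1 stmts):
  return 10
Evaluate:
  v = 7  =>  v = 7
  b = 2 + 8  =>  b = 10
  c = 8  =>  c = 8
  z = 4  =>  z = 4
  x = z - 0  =>  x = 4
  return b = 10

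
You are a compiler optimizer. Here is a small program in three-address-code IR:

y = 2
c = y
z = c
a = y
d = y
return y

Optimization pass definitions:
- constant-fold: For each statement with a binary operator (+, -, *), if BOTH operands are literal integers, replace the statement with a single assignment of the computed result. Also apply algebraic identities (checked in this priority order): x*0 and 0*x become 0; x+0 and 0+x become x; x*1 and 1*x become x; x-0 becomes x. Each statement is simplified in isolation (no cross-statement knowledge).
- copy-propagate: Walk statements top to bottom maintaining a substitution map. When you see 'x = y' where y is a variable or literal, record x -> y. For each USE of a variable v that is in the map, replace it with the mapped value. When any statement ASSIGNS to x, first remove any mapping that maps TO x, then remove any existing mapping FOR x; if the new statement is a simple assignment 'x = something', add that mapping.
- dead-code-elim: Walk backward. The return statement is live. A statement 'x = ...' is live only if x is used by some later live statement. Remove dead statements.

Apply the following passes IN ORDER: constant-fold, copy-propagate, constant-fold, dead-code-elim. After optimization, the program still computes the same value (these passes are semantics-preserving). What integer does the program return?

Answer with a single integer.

Initial IR:
  y = 2
  c = y
  z = c
  a = y
  d = y
  return y
After constant-fold (6 stmts):
  y = 2
  c = y
  z = c
  a = y
  d = y
  return y
After copy-propagate (6 stmts):
  y = 2
  c = 2
  z = 2
  a = 2
  d = 2
  return 2
After constant-fold (6 stmts):
  y = 2
  c = 2
  z = 2
  a = 2
  d = 2
  return 2
After dead-code-elim (1 stmts):
  return 2
Evaluate:
  y = 2  =>  y = 2
  c = y  =>  c = 2
  z = c  =>  z = 2
  a = y  =>  a = 2
  d = y  =>  d = 2
  return y = 2

Answer: 2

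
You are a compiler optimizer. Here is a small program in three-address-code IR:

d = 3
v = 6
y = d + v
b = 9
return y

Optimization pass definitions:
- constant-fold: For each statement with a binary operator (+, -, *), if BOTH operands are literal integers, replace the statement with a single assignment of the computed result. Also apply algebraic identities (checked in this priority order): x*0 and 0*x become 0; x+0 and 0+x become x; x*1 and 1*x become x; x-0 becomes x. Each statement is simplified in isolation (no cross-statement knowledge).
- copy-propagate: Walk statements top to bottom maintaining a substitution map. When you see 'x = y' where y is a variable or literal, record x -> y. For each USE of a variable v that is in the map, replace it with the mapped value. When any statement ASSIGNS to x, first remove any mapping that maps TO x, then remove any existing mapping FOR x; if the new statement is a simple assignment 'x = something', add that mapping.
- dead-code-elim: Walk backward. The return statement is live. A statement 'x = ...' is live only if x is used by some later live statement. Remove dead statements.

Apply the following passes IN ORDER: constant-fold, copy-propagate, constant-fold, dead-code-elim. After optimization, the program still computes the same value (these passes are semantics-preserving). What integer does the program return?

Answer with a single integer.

Answer: 9

Derivation:
Initial IR:
  d = 3
  v = 6
  y = d + v
  b = 9
  return y
After constant-fold (5 stmts):
  d = 3
  v = 6
  y = d + v
  b = 9
  return y
After copy-propagate (5 stmts):
  d = 3
  v = 6
  y = 3 + 6
  b = 9
  return y
After constant-fold (5 stmts):
  d = 3
  v = 6
  y = 9
  b = 9
  return y
After dead-code-elim (2 stmts):
  y = 9
  return y
Evaluate:
  d = 3  =>  d = 3
  v = 6  =>  v = 6
  y = d + v  =>  y = 9
  b = 9  =>  b = 9
  return y = 9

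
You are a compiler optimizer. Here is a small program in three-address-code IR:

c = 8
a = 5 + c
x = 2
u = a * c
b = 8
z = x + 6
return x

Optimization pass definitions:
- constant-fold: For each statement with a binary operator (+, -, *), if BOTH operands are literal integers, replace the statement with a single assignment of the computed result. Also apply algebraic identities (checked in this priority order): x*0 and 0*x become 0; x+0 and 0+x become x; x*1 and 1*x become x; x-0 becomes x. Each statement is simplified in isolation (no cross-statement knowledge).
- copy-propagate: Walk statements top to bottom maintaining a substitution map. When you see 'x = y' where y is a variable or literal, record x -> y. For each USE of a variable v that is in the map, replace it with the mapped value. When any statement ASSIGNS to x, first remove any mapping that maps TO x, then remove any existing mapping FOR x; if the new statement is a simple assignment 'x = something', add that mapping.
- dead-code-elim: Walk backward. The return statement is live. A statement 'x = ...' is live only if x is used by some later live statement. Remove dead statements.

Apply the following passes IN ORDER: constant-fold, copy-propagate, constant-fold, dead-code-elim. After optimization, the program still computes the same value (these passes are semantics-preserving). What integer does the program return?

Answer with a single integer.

Initial IR:
  c = 8
  a = 5 + c
  x = 2
  u = a * c
  b = 8
  z = x + 6
  return x
After constant-fold (7 stmts):
  c = 8
  a = 5 + c
  x = 2
  u = a * c
  b = 8
  z = x + 6
  return x
After copy-propagate (7 stmts):
  c = 8
  a = 5 + 8
  x = 2
  u = a * 8
  b = 8
  z = 2 + 6
  return 2
After constant-fold (7 stmts):
  c = 8
  a = 13
  x = 2
  u = a * 8
  b = 8
  z = 8
  return 2
After dead-code-elim (1 stmts):
  return 2
Evaluate:
  c = 8  =>  c = 8
  a = 5 + c  =>  a = 13
  x = 2  =>  x = 2
  u = a * c  =>  u = 104
  b = 8  =>  b = 8
  z = x + 6  =>  z = 8
  return x = 2

Answer: 2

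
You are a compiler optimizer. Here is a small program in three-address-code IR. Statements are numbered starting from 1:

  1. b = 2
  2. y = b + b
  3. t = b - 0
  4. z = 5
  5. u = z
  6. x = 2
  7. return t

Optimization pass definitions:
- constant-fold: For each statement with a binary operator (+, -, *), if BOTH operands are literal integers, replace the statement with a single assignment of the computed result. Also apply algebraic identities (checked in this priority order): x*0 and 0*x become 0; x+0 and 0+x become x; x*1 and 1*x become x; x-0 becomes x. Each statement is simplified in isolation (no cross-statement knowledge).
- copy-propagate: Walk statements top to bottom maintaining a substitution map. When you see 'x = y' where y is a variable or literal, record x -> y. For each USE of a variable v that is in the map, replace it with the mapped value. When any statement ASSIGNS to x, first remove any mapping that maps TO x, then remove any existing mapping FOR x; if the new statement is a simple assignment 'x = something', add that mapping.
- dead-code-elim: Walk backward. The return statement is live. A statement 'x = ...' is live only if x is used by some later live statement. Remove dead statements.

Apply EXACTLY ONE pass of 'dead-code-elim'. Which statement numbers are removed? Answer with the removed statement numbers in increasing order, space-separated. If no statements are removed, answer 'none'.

Answer: 2 4 5 6

Derivation:
Backward liveness scan:
Stmt 1 'b = 2': KEEP (b is live); live-in = []
Stmt 2 'y = b + b': DEAD (y not in live set ['b'])
Stmt 3 't = b - 0': KEEP (t is live); live-in = ['b']
Stmt 4 'z = 5': DEAD (z not in live set ['t'])
Stmt 5 'u = z': DEAD (u not in live set ['t'])
Stmt 6 'x = 2': DEAD (x not in live set ['t'])
Stmt 7 'return t': KEEP (return); live-in = ['t']
Removed statement numbers: [2, 4, 5, 6]
Surviving IR:
  b = 2
  t = b - 0
  return t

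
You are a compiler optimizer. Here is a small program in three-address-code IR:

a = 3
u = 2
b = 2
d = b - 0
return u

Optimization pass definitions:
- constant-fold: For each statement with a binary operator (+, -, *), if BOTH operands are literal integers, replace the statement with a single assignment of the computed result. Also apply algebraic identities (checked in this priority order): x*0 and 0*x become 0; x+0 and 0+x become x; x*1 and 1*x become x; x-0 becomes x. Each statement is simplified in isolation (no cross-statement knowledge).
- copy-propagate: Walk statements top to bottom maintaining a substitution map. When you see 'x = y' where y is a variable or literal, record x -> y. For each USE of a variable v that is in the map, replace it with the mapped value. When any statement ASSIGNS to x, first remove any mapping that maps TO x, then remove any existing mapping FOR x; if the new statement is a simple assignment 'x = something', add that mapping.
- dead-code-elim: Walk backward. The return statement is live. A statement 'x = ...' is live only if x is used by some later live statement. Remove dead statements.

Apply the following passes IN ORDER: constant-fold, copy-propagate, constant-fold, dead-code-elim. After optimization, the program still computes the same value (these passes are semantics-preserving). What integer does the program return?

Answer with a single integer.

Initial IR:
  a = 3
  u = 2
  b = 2
  d = b - 0
  return u
After constant-fold (5 stmts):
  a = 3
  u = 2
  b = 2
  d = b
  return u
After copy-propagate (5 stmts):
  a = 3
  u = 2
  b = 2
  d = 2
  return 2
After constant-fold (5 stmts):
  a = 3
  u = 2
  b = 2
  d = 2
  return 2
After dead-code-elim (1 stmts):
  return 2
Evaluate:
  a = 3  =>  a = 3
  u = 2  =>  u = 2
  b = 2  =>  b = 2
  d = b - 0  =>  d = 2
  return u = 2

Answer: 2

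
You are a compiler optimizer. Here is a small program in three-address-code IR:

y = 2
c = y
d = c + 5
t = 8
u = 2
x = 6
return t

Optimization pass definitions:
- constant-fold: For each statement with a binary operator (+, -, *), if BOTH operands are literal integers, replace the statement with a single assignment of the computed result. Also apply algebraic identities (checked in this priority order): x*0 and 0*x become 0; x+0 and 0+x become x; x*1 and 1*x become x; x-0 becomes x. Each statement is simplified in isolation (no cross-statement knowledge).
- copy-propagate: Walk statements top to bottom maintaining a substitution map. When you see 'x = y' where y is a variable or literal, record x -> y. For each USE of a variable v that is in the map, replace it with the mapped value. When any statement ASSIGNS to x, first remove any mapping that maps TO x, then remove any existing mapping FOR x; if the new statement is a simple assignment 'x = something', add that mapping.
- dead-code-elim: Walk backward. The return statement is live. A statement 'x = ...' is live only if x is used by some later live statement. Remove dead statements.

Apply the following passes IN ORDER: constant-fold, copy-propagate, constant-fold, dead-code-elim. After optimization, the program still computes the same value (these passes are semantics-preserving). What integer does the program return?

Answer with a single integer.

Initial IR:
  y = 2
  c = y
  d = c + 5
  t = 8
  u = 2
  x = 6
  return t
After constant-fold (7 stmts):
  y = 2
  c = y
  d = c + 5
  t = 8
  u = 2
  x = 6
  return t
After copy-propagate (7 stmts):
  y = 2
  c = 2
  d = 2 + 5
  t = 8
  u = 2
  x = 6
  return 8
After constant-fold (7 stmts):
  y = 2
  c = 2
  d = 7
  t = 8
  u = 2
  x = 6
  return 8
After dead-code-elim (1 stmts):
  return 8
Evaluate:
  y = 2  =>  y = 2
  c = y  =>  c = 2
  d = c + 5  =>  d = 7
  t = 8  =>  t = 8
  u = 2  =>  u = 2
  x = 6  =>  x = 6
  return t = 8

Answer: 8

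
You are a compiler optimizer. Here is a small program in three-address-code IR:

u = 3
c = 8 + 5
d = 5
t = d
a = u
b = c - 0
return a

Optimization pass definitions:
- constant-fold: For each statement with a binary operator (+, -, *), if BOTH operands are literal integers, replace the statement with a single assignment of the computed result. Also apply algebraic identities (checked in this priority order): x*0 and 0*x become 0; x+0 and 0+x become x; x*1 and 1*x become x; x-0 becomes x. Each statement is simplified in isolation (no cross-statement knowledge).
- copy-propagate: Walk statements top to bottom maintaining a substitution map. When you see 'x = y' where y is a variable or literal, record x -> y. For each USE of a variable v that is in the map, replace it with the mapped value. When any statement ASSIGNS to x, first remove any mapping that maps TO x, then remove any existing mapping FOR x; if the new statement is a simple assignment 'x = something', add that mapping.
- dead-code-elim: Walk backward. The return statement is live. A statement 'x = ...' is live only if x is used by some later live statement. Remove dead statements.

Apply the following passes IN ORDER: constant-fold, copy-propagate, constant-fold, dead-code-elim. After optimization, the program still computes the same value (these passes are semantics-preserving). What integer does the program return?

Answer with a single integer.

Answer: 3

Derivation:
Initial IR:
  u = 3
  c = 8 + 5
  d = 5
  t = d
  a = u
  b = c - 0
  return a
After constant-fold (7 stmts):
  u = 3
  c = 13
  d = 5
  t = d
  a = u
  b = c
  return a
After copy-propagate (7 stmts):
  u = 3
  c = 13
  d = 5
  t = 5
  a = 3
  b = 13
  return 3
After constant-fold (7 stmts):
  u = 3
  c = 13
  d = 5
  t = 5
  a = 3
  b = 13
  return 3
After dead-code-elim (1 stmts):
  return 3
Evaluate:
  u = 3  =>  u = 3
  c = 8 + 5  =>  c = 13
  d = 5  =>  d = 5
  t = d  =>  t = 5
  a = u  =>  a = 3
  b = c - 0  =>  b = 13
  return a = 3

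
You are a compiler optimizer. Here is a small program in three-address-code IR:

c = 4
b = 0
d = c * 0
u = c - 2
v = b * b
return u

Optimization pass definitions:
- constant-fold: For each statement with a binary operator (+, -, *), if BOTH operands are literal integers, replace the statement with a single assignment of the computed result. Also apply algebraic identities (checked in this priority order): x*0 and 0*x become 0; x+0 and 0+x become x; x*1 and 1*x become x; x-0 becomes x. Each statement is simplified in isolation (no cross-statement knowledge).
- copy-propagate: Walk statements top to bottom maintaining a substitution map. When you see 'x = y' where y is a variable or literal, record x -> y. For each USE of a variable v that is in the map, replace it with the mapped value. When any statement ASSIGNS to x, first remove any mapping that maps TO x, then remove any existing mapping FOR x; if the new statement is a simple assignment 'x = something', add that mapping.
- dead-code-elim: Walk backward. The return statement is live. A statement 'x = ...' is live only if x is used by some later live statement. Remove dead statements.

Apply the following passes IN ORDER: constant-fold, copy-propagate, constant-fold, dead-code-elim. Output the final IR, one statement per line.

Initial IR:
  c = 4
  b = 0
  d = c * 0
  u = c - 2
  v = b * b
  return u
After constant-fold (6 stmts):
  c = 4
  b = 0
  d = 0
  u = c - 2
  v = b * b
  return u
After copy-propagate (6 stmts):
  c = 4
  b = 0
  d = 0
  u = 4 - 2
  v = 0 * 0
  return u
After constant-fold (6 stmts):
  c = 4
  b = 0
  d = 0
  u = 2
  v = 0
  return u
After dead-code-elim (2 stmts):
  u = 2
  return u

Answer: u = 2
return u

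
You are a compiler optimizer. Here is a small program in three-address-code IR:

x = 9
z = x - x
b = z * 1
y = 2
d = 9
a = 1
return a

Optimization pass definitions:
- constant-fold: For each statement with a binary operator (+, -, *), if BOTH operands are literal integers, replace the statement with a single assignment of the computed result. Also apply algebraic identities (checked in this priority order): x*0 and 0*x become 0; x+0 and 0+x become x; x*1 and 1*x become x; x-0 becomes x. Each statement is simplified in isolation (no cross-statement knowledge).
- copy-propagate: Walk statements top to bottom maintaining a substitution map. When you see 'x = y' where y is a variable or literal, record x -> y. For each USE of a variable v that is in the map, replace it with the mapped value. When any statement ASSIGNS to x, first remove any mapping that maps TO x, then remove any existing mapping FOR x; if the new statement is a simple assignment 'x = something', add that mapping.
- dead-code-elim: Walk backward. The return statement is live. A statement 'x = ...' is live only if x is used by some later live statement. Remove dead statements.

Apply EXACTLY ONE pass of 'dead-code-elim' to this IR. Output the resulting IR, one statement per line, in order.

Answer: a = 1
return a

Derivation:
Applying dead-code-elim statement-by-statement:
  [7] return a  -> KEEP (return); live=['a']
  [6] a = 1  -> KEEP; live=[]
  [5] d = 9  -> DEAD (d not live)
  [4] y = 2  -> DEAD (y not live)
  [3] b = z * 1  -> DEAD (b not live)
  [2] z = x - x  -> DEAD (z not live)
  [1] x = 9  -> DEAD (x not live)
Result (2 stmts):
  a = 1
  return a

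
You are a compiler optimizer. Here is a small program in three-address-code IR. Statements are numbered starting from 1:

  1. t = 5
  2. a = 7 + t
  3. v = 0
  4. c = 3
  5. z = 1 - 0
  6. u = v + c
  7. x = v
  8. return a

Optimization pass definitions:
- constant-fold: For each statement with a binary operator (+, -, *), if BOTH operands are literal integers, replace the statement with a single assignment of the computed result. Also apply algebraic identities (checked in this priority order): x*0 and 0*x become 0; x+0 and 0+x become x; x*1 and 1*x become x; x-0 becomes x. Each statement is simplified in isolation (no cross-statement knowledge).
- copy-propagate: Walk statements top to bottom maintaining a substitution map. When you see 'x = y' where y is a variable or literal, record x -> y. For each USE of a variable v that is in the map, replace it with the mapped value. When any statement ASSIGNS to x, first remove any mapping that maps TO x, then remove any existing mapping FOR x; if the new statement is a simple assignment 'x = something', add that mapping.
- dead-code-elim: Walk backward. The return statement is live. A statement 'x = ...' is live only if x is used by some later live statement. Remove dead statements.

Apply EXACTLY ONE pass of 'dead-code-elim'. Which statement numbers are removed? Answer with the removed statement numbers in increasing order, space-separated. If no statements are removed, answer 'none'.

Answer: 3 4 5 6 7

Derivation:
Backward liveness scan:
Stmt 1 't = 5': KEEP (t is live); live-in = []
Stmt 2 'a = 7 + t': KEEP (a is live); live-in = ['t']
Stmt 3 'v = 0': DEAD (v not in live set ['a'])
Stmt 4 'c = 3': DEAD (c not in live set ['a'])
Stmt 5 'z = 1 - 0': DEAD (z not in live set ['a'])
Stmt 6 'u = v + c': DEAD (u not in live set ['a'])
Stmt 7 'x = v': DEAD (x not in live set ['a'])
Stmt 8 'return a': KEEP (return); live-in = ['a']
Removed statement numbers: [3, 4, 5, 6, 7]
Surviving IR:
  t = 5
  a = 7 + t
  return a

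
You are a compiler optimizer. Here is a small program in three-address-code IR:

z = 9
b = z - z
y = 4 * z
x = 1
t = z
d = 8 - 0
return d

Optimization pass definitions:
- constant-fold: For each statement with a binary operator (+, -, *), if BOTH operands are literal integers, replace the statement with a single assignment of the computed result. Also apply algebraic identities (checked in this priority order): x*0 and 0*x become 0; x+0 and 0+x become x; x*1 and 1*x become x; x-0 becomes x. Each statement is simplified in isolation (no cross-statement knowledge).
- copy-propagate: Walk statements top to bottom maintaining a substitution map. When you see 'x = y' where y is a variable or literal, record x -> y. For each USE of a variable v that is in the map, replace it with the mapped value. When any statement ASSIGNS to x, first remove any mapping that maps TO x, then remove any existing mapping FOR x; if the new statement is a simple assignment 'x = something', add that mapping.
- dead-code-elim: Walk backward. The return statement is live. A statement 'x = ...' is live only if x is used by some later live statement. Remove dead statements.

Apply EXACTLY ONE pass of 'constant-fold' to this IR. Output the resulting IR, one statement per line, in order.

Applying constant-fold statement-by-statement:
  [1] z = 9  (unchanged)
  [2] b = z - z  (unchanged)
  [3] y = 4 * z  (unchanged)
  [4] x = 1  (unchanged)
  [5] t = z  (unchanged)
  [6] d = 8 - 0  -> d = 8
  [7] return d  (unchanged)
Result (7 stmts):
  z = 9
  b = z - z
  y = 4 * z
  x = 1
  t = z
  d = 8
  return d

Answer: z = 9
b = z - z
y = 4 * z
x = 1
t = z
d = 8
return d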